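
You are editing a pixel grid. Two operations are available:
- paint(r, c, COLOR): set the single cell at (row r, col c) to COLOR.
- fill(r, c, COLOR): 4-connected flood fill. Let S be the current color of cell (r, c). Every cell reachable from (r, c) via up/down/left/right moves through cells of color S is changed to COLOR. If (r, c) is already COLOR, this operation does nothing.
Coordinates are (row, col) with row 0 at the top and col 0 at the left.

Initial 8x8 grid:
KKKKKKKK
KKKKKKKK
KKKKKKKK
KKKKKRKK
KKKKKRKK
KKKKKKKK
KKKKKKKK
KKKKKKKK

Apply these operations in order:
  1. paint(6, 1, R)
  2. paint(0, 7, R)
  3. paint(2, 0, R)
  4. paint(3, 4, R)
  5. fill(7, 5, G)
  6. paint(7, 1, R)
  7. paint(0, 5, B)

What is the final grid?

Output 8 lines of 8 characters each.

After op 1 paint(6,1,R):
KKKKKKKK
KKKKKKKK
KKKKKKKK
KKKKKRKK
KKKKKRKK
KKKKKKKK
KRKKKKKK
KKKKKKKK
After op 2 paint(0,7,R):
KKKKKKKR
KKKKKKKK
KKKKKKKK
KKKKKRKK
KKKKKRKK
KKKKKKKK
KRKKKKKK
KKKKKKKK
After op 3 paint(2,0,R):
KKKKKKKR
KKKKKKKK
RKKKKKKK
KKKKKRKK
KKKKKRKK
KKKKKKKK
KRKKKKKK
KKKKKKKK
After op 4 paint(3,4,R):
KKKKKKKR
KKKKKKKK
RKKKKKKK
KKKKRRKK
KKKKKRKK
KKKKKKKK
KRKKKKKK
KKKKKKKK
After op 5 fill(7,5,G) [58 cells changed]:
GGGGGGGR
GGGGGGGG
RGGGGGGG
GGGGRRGG
GGGGGRGG
GGGGGGGG
GRGGGGGG
GGGGGGGG
After op 6 paint(7,1,R):
GGGGGGGR
GGGGGGGG
RGGGGGGG
GGGGRRGG
GGGGGRGG
GGGGGGGG
GRGGGGGG
GRGGGGGG
After op 7 paint(0,5,B):
GGGGGBGR
GGGGGGGG
RGGGGGGG
GGGGRRGG
GGGGGRGG
GGGGGGGG
GRGGGGGG
GRGGGGGG

Answer: GGGGGBGR
GGGGGGGG
RGGGGGGG
GGGGRRGG
GGGGGRGG
GGGGGGGG
GRGGGGGG
GRGGGGGG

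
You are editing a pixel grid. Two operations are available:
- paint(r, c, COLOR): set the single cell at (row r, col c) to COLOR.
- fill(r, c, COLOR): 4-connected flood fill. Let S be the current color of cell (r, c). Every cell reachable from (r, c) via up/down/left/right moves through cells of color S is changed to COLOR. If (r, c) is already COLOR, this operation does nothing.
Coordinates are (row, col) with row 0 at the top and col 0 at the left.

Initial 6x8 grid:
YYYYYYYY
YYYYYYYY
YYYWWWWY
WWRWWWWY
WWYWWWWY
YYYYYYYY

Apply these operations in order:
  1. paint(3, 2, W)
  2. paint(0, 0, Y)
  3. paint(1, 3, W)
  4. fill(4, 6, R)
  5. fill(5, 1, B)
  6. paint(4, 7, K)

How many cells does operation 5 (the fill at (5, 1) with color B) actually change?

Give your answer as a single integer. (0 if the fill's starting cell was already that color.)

Answer: 30

Derivation:
After op 1 paint(3,2,W):
YYYYYYYY
YYYYYYYY
YYYWWWWY
WWWWWWWY
WWYWWWWY
YYYYYYYY
After op 2 paint(0,0,Y):
YYYYYYYY
YYYYYYYY
YYYWWWWY
WWWWWWWY
WWYWWWWY
YYYYYYYY
After op 3 paint(1,3,W):
YYYYYYYY
YYYWYYYY
YYYWWWWY
WWWWWWWY
WWYWWWWY
YYYYYYYY
After op 4 fill(4,6,R) [18 cells changed]:
YYYYYYYY
YYYRYYYY
YYYRRRRY
RRRRRRRY
RRYRRRRY
YYYYYYYY
After op 5 fill(5,1,B) [30 cells changed]:
BBBBBBBB
BBBRBBBB
BBBRRRRB
RRRRRRRB
RRBRRRRB
BBBBBBBB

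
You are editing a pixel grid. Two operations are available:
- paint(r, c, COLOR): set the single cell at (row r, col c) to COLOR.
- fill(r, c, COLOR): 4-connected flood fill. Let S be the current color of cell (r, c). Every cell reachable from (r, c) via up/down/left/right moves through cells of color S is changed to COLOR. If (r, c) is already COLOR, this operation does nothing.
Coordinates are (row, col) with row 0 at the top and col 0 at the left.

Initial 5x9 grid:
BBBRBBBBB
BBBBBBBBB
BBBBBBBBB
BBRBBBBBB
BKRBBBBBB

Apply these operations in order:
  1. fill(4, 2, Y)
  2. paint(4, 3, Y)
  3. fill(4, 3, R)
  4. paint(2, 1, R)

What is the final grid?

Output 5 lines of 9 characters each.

After op 1 fill(4,2,Y) [2 cells changed]:
BBBRBBBBB
BBBBBBBBB
BBBBBBBBB
BBYBBBBBB
BKYBBBBBB
After op 2 paint(4,3,Y):
BBBRBBBBB
BBBBBBBBB
BBBBBBBBB
BBYBBBBBB
BKYYBBBBB
After op 3 fill(4,3,R) [3 cells changed]:
BBBRBBBBB
BBBBBBBBB
BBBBBBBBB
BBRBBBBBB
BKRRBBBBB
After op 4 paint(2,1,R):
BBBRBBBBB
BBBBBBBBB
BRBBBBBBB
BBRBBBBBB
BKRRBBBBB

Answer: BBBRBBBBB
BBBBBBBBB
BRBBBBBBB
BBRBBBBBB
BKRRBBBBB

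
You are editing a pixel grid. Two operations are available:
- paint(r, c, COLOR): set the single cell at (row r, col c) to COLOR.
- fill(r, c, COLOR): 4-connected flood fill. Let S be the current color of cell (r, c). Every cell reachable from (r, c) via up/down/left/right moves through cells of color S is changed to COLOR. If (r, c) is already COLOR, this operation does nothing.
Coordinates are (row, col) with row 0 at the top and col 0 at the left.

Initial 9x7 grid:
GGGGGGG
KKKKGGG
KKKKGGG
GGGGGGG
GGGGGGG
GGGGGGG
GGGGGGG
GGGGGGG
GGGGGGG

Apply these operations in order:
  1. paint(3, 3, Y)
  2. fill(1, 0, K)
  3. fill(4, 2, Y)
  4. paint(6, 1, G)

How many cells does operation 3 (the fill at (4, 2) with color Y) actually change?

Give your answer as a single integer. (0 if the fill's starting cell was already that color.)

Answer: 54

Derivation:
After op 1 paint(3,3,Y):
GGGGGGG
KKKKGGG
KKKKGGG
GGGYGGG
GGGGGGG
GGGGGGG
GGGGGGG
GGGGGGG
GGGGGGG
After op 2 fill(1,0,K) [0 cells changed]:
GGGGGGG
KKKKGGG
KKKKGGG
GGGYGGG
GGGGGGG
GGGGGGG
GGGGGGG
GGGGGGG
GGGGGGG
After op 3 fill(4,2,Y) [54 cells changed]:
YYYYYYY
KKKKYYY
KKKKYYY
YYYYYYY
YYYYYYY
YYYYYYY
YYYYYYY
YYYYYYY
YYYYYYY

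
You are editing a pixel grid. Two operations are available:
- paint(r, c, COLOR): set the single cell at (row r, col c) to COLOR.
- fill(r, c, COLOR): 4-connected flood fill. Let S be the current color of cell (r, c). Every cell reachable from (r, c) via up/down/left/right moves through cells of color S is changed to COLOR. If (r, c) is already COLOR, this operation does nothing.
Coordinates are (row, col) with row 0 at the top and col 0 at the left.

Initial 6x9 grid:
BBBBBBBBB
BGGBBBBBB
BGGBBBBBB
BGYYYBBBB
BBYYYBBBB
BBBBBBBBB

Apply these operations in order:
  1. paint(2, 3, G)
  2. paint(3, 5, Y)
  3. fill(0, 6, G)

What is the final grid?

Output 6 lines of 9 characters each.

After op 1 paint(2,3,G):
BBBBBBBBB
BGGBBBBBB
BGGGBBBBB
BGYYYBBBB
BBYYYBBBB
BBBBBBBBB
After op 2 paint(3,5,Y):
BBBBBBBBB
BGGBBBBBB
BGGGBBBBB
BGYYYYBBB
BBYYYBBBB
BBBBBBBBB
After op 3 fill(0,6,G) [41 cells changed]:
GGGGGGGGG
GGGGGGGGG
GGGGGGGGG
GGYYYYGGG
GGYYYGGGG
GGGGGGGGG

Answer: GGGGGGGGG
GGGGGGGGG
GGGGGGGGG
GGYYYYGGG
GGYYYGGGG
GGGGGGGGG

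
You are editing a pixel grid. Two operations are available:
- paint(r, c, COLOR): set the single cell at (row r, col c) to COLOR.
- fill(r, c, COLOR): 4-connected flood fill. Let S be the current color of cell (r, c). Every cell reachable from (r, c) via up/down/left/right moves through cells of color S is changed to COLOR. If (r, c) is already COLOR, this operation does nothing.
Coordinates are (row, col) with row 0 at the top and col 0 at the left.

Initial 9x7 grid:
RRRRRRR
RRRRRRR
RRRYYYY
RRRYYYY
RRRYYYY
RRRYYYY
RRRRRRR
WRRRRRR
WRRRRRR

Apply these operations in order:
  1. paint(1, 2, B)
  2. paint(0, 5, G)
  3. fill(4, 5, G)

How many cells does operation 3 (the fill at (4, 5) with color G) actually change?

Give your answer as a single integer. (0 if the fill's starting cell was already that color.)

After op 1 paint(1,2,B):
RRRRRRR
RRBRRRR
RRRYYYY
RRRYYYY
RRRYYYY
RRRYYYY
RRRRRRR
WRRRRRR
WRRRRRR
After op 2 paint(0,5,G):
RRRRRGR
RRBRRRR
RRRYYYY
RRRYYYY
RRRYYYY
RRRYYYY
RRRRRRR
WRRRRRR
WRRRRRR
After op 3 fill(4,5,G) [16 cells changed]:
RRRRRGR
RRBRRRR
RRRGGGG
RRRGGGG
RRRGGGG
RRRGGGG
RRRRRRR
WRRRRRR
WRRRRRR

Answer: 16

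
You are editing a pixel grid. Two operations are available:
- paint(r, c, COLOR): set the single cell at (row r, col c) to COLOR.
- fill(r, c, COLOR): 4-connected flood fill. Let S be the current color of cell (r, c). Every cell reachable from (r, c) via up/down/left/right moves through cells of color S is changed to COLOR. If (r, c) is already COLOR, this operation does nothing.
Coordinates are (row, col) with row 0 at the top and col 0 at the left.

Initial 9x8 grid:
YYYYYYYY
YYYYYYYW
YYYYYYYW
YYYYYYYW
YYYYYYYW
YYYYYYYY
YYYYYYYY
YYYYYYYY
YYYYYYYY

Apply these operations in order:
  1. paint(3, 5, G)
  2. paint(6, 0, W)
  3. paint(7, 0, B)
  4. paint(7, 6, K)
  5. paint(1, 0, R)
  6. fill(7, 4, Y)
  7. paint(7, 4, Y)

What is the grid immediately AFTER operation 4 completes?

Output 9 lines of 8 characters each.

After op 1 paint(3,5,G):
YYYYYYYY
YYYYYYYW
YYYYYYYW
YYYYYGYW
YYYYYYYW
YYYYYYYY
YYYYYYYY
YYYYYYYY
YYYYYYYY
After op 2 paint(6,0,W):
YYYYYYYY
YYYYYYYW
YYYYYYYW
YYYYYGYW
YYYYYYYW
YYYYYYYY
WYYYYYYY
YYYYYYYY
YYYYYYYY
After op 3 paint(7,0,B):
YYYYYYYY
YYYYYYYW
YYYYYYYW
YYYYYGYW
YYYYYYYW
YYYYYYYY
WYYYYYYY
BYYYYYYY
YYYYYYYY
After op 4 paint(7,6,K):
YYYYYYYY
YYYYYYYW
YYYYYYYW
YYYYYGYW
YYYYYYYW
YYYYYYYY
WYYYYYYY
BYYYYYKY
YYYYYYYY

Answer: YYYYYYYY
YYYYYYYW
YYYYYYYW
YYYYYGYW
YYYYYYYW
YYYYYYYY
WYYYYYYY
BYYYYYKY
YYYYYYYY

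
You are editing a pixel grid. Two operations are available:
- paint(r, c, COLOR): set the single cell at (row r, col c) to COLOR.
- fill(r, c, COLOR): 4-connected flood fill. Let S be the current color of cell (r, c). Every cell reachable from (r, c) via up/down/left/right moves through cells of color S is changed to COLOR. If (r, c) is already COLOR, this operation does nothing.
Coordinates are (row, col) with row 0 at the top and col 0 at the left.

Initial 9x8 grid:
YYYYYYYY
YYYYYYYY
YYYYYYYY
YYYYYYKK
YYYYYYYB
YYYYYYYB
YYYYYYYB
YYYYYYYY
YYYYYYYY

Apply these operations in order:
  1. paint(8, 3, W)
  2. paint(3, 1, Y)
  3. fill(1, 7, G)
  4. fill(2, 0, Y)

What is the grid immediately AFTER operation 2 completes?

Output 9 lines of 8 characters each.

After op 1 paint(8,3,W):
YYYYYYYY
YYYYYYYY
YYYYYYYY
YYYYYYKK
YYYYYYYB
YYYYYYYB
YYYYYYYB
YYYYYYYY
YYYWYYYY
After op 2 paint(3,1,Y):
YYYYYYYY
YYYYYYYY
YYYYYYYY
YYYYYYKK
YYYYYYYB
YYYYYYYB
YYYYYYYB
YYYYYYYY
YYYWYYYY

Answer: YYYYYYYY
YYYYYYYY
YYYYYYYY
YYYYYYKK
YYYYYYYB
YYYYYYYB
YYYYYYYB
YYYYYYYY
YYYWYYYY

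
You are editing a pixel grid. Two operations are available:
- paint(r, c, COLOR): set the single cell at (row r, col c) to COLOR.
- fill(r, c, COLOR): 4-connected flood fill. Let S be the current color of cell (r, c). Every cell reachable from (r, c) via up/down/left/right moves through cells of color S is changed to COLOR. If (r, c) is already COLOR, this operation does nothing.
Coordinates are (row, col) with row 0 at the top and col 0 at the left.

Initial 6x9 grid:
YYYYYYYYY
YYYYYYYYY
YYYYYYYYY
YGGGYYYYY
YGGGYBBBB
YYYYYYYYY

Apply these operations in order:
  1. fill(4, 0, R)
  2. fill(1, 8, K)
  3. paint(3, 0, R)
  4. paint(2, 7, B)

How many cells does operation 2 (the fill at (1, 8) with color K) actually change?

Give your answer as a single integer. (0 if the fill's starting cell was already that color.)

Answer: 44

Derivation:
After op 1 fill(4,0,R) [44 cells changed]:
RRRRRRRRR
RRRRRRRRR
RRRRRRRRR
RGGGRRRRR
RGGGRBBBB
RRRRRRRRR
After op 2 fill(1,8,K) [44 cells changed]:
KKKKKKKKK
KKKKKKKKK
KKKKKKKKK
KGGGKKKKK
KGGGKBBBB
KKKKKKKKK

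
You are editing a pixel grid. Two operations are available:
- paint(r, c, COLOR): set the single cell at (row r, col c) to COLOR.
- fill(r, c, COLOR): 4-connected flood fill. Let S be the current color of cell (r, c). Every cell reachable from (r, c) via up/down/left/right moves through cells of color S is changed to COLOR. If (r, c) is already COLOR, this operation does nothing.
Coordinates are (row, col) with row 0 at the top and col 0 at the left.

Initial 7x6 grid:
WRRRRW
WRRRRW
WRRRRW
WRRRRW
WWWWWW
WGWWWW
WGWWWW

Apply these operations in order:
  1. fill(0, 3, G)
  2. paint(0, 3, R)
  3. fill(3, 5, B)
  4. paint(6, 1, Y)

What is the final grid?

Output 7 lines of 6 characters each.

Answer: BGGRGB
BGGGGB
BGGGGB
BGGGGB
BBBBBB
BGBBBB
BYBBBB

Derivation:
After op 1 fill(0,3,G) [16 cells changed]:
WGGGGW
WGGGGW
WGGGGW
WGGGGW
WWWWWW
WGWWWW
WGWWWW
After op 2 paint(0,3,R):
WGGRGW
WGGGGW
WGGGGW
WGGGGW
WWWWWW
WGWWWW
WGWWWW
After op 3 fill(3,5,B) [24 cells changed]:
BGGRGB
BGGGGB
BGGGGB
BGGGGB
BBBBBB
BGBBBB
BGBBBB
After op 4 paint(6,1,Y):
BGGRGB
BGGGGB
BGGGGB
BGGGGB
BBBBBB
BGBBBB
BYBBBB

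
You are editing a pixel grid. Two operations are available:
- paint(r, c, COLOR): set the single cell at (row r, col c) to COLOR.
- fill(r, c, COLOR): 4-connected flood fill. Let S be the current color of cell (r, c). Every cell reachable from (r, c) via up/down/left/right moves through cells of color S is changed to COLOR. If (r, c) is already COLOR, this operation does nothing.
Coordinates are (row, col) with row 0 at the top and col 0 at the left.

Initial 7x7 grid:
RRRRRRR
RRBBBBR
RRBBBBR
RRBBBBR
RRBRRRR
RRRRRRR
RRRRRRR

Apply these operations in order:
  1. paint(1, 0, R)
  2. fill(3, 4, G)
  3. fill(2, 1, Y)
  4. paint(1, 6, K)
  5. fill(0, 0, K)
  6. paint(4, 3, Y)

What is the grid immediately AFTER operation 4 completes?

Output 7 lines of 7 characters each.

After op 1 paint(1,0,R):
RRRRRRR
RRBBBBR
RRBBBBR
RRBBBBR
RRBRRRR
RRRRRRR
RRRRRRR
After op 2 fill(3,4,G) [13 cells changed]:
RRRRRRR
RRGGGGR
RRGGGGR
RRGGGGR
RRGRRRR
RRRRRRR
RRRRRRR
After op 3 fill(2,1,Y) [36 cells changed]:
YYYYYYY
YYGGGGY
YYGGGGY
YYGGGGY
YYGYYYY
YYYYYYY
YYYYYYY
After op 4 paint(1,6,K):
YYYYYYY
YYGGGGK
YYGGGGY
YYGGGGY
YYGYYYY
YYYYYYY
YYYYYYY

Answer: YYYYYYY
YYGGGGK
YYGGGGY
YYGGGGY
YYGYYYY
YYYYYYY
YYYYYYY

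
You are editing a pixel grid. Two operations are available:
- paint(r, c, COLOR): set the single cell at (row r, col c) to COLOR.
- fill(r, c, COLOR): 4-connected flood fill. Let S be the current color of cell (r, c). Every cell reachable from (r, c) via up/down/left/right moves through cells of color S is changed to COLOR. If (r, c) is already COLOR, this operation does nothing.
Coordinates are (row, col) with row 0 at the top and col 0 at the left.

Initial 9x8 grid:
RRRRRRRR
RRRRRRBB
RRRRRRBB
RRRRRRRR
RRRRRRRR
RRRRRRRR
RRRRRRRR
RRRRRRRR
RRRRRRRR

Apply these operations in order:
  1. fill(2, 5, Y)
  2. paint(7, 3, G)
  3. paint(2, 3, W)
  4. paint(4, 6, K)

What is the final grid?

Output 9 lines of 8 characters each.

Answer: YYYYYYYY
YYYYYYBB
YYYWYYBB
YYYYYYYY
YYYYYYKY
YYYYYYYY
YYYYYYYY
YYYGYYYY
YYYYYYYY

Derivation:
After op 1 fill(2,5,Y) [68 cells changed]:
YYYYYYYY
YYYYYYBB
YYYYYYBB
YYYYYYYY
YYYYYYYY
YYYYYYYY
YYYYYYYY
YYYYYYYY
YYYYYYYY
After op 2 paint(7,3,G):
YYYYYYYY
YYYYYYBB
YYYYYYBB
YYYYYYYY
YYYYYYYY
YYYYYYYY
YYYYYYYY
YYYGYYYY
YYYYYYYY
After op 3 paint(2,3,W):
YYYYYYYY
YYYYYYBB
YYYWYYBB
YYYYYYYY
YYYYYYYY
YYYYYYYY
YYYYYYYY
YYYGYYYY
YYYYYYYY
After op 4 paint(4,6,K):
YYYYYYYY
YYYYYYBB
YYYWYYBB
YYYYYYYY
YYYYYYKY
YYYYYYYY
YYYYYYYY
YYYGYYYY
YYYYYYYY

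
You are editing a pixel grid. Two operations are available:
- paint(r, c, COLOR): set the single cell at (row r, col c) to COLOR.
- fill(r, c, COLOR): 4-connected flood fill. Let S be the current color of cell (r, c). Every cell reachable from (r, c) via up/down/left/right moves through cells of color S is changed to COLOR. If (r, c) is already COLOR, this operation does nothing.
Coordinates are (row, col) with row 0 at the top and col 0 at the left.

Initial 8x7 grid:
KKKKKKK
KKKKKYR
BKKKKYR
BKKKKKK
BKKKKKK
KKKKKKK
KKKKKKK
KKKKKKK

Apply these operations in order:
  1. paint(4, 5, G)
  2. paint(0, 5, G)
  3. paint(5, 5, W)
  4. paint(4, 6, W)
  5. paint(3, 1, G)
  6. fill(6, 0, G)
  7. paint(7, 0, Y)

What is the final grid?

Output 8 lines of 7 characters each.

After op 1 paint(4,5,G):
KKKKKKK
KKKKKYR
BKKKKYR
BKKKKKK
BKKKKGK
KKKKKKK
KKKKKKK
KKKKKKK
After op 2 paint(0,5,G):
KKKKKGK
KKKKKYR
BKKKKYR
BKKKKKK
BKKKKGK
KKKKKKK
KKKKKKK
KKKKKKK
After op 3 paint(5,5,W):
KKKKKGK
KKKKKYR
BKKKKYR
BKKKKKK
BKKKKGK
KKKKKWK
KKKKKKK
KKKKKKK
After op 4 paint(4,6,W):
KKKKKGK
KKKKKYR
BKKKKYR
BKKKKKK
BKKKKGW
KKKKKWK
KKKKKKK
KKKKKKK
After op 5 paint(3,1,G):
KKKKKGK
KKKKKYR
BKKKKYR
BGKKKKK
BKKKKGW
KKKKKWK
KKKKKKK
KKKKKKK
After op 6 fill(6,0,G) [43 cells changed]:
GGGGGGK
GGGGGYR
BGGGGYR
BGGGGGG
BGGGGGW
GGGGGWG
GGGGGGG
GGGGGGG
After op 7 paint(7,0,Y):
GGGGGGK
GGGGGYR
BGGGGYR
BGGGGGG
BGGGGGW
GGGGGWG
GGGGGGG
YGGGGGG

Answer: GGGGGGK
GGGGGYR
BGGGGYR
BGGGGGG
BGGGGGW
GGGGGWG
GGGGGGG
YGGGGGG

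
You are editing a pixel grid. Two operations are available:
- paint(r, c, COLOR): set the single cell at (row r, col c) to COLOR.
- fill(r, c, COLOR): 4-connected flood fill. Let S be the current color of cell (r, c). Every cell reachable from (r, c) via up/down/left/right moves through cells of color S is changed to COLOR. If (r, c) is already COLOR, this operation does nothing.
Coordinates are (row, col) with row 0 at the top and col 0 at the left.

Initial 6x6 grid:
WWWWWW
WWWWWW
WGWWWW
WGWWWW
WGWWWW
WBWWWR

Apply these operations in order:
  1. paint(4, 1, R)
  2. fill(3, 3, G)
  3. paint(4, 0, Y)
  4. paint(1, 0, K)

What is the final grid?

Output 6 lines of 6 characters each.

Answer: GGGGGG
KGGGGG
GGGGGG
GGGGGG
YRGGGG
GBGGGR

Derivation:
After op 1 paint(4,1,R):
WWWWWW
WWWWWW
WGWWWW
WGWWWW
WRWWWW
WBWWWR
After op 2 fill(3,3,G) [31 cells changed]:
GGGGGG
GGGGGG
GGGGGG
GGGGGG
GRGGGG
GBGGGR
After op 3 paint(4,0,Y):
GGGGGG
GGGGGG
GGGGGG
GGGGGG
YRGGGG
GBGGGR
After op 4 paint(1,0,K):
GGGGGG
KGGGGG
GGGGGG
GGGGGG
YRGGGG
GBGGGR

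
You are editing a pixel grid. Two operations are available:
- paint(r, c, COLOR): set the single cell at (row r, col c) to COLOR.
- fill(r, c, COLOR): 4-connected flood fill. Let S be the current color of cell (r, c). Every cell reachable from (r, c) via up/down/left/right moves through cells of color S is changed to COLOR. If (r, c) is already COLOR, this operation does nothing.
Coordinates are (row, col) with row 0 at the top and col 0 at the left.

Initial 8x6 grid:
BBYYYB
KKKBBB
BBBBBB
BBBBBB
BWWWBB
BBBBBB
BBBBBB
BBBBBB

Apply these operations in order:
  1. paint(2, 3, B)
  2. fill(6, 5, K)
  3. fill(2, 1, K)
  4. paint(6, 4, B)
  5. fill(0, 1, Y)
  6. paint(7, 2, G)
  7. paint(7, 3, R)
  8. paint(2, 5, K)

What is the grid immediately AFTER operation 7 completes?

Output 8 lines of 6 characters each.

Answer: YYYYYK
KKKKKK
KKKKKK
KKKKKK
KWWWKK
KKKKKK
KKKKBK
KKGRKK

Derivation:
After op 1 paint(2,3,B):
BBYYYB
KKKBBB
BBBBBB
BBBBBB
BWWWBB
BBBBBB
BBBBBB
BBBBBB
After op 2 fill(6,5,K) [37 cells changed]:
BBYYYK
KKKKKK
KKKKKK
KKKKKK
KWWWKK
KKKKKK
KKKKKK
KKKKKK
After op 3 fill(2,1,K) [0 cells changed]:
BBYYYK
KKKKKK
KKKKKK
KKKKKK
KWWWKK
KKKKKK
KKKKKK
KKKKKK
After op 4 paint(6,4,B):
BBYYYK
KKKKKK
KKKKKK
KKKKKK
KWWWKK
KKKKKK
KKKKBK
KKKKKK
After op 5 fill(0,1,Y) [2 cells changed]:
YYYYYK
KKKKKK
KKKKKK
KKKKKK
KWWWKK
KKKKKK
KKKKBK
KKKKKK
After op 6 paint(7,2,G):
YYYYYK
KKKKKK
KKKKKK
KKKKKK
KWWWKK
KKKKKK
KKKKBK
KKGKKK
After op 7 paint(7,3,R):
YYYYYK
KKKKKK
KKKKKK
KKKKKK
KWWWKK
KKKKKK
KKKKBK
KKGRKK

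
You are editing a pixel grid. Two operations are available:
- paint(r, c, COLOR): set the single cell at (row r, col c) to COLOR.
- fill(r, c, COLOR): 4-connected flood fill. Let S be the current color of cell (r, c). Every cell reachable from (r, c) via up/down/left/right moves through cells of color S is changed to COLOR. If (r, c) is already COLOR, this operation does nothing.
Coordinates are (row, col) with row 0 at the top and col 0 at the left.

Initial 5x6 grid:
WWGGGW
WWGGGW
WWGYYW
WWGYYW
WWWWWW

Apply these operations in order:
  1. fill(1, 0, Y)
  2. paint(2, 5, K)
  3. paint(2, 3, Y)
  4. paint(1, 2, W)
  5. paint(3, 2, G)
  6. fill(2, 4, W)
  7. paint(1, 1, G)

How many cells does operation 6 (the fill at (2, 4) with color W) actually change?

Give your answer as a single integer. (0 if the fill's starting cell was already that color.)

Answer: 19

Derivation:
After op 1 fill(1,0,Y) [18 cells changed]:
YYGGGY
YYGGGY
YYGYYY
YYGYYY
YYYYYY
After op 2 paint(2,5,K):
YYGGGY
YYGGGY
YYGYYK
YYGYYY
YYYYYY
After op 3 paint(2,3,Y):
YYGGGY
YYGGGY
YYGYYK
YYGYYY
YYYYYY
After op 4 paint(1,2,W):
YYGGGY
YYWGGY
YYGYYK
YYGYYY
YYYYYY
After op 5 paint(3,2,G):
YYGGGY
YYWGGY
YYGYYK
YYGYYY
YYYYYY
After op 6 fill(2,4,W) [19 cells changed]:
WWGGGY
WWWGGY
WWGWWK
WWGWWW
WWWWWW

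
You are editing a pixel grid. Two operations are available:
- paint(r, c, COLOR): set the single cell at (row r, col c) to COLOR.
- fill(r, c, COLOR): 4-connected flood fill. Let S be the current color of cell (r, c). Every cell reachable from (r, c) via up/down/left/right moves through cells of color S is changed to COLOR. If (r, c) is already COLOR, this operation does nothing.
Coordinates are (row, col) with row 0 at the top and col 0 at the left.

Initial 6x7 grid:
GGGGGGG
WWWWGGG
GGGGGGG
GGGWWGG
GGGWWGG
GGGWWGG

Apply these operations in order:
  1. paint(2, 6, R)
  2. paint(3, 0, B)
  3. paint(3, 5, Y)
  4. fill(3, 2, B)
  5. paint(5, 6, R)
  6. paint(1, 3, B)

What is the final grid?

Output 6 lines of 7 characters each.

Answer: BBBBBBB
WWWBBBB
BBBBBBR
BBBWWYG
BBBWWGG
BBBWWGR

Derivation:
After op 1 paint(2,6,R):
GGGGGGG
WWWWGGG
GGGGGGR
GGGWWGG
GGGWWGG
GGGWWGG
After op 2 paint(3,0,B):
GGGGGGG
WWWWGGG
GGGGGGR
BGGWWGG
GGGWWGG
GGGWWGG
After op 3 paint(3,5,Y):
GGGGGGG
WWWWGGG
GGGGGGR
BGGWWYG
GGGWWGG
GGGWWGG
After op 4 fill(3,2,B) [24 cells changed]:
BBBBBBB
WWWWBBB
BBBBBBR
BBBWWYG
BBBWWGG
BBBWWGG
After op 5 paint(5,6,R):
BBBBBBB
WWWWBBB
BBBBBBR
BBBWWYG
BBBWWGG
BBBWWGR
After op 6 paint(1,3,B):
BBBBBBB
WWWBBBB
BBBBBBR
BBBWWYG
BBBWWGG
BBBWWGR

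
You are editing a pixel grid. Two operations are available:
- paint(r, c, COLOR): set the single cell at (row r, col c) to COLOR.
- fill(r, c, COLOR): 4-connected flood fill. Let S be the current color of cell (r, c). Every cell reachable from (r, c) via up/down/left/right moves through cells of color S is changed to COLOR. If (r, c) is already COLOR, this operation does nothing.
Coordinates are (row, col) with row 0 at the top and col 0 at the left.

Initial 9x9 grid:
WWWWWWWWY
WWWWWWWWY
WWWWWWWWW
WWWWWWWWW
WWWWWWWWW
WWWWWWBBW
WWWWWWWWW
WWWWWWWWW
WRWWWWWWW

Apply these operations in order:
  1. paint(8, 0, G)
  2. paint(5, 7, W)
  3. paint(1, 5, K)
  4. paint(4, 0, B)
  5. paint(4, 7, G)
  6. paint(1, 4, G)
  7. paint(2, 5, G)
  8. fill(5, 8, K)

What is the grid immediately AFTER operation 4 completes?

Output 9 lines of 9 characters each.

After op 1 paint(8,0,G):
WWWWWWWWY
WWWWWWWWY
WWWWWWWWW
WWWWWWWWW
WWWWWWWWW
WWWWWWBBW
WWWWWWWWW
WWWWWWWWW
GRWWWWWWW
After op 2 paint(5,7,W):
WWWWWWWWY
WWWWWWWWY
WWWWWWWWW
WWWWWWWWW
WWWWWWWWW
WWWWWWBWW
WWWWWWWWW
WWWWWWWWW
GRWWWWWWW
After op 3 paint(1,5,K):
WWWWWWWWY
WWWWWKWWY
WWWWWWWWW
WWWWWWWWW
WWWWWWWWW
WWWWWWBWW
WWWWWWWWW
WWWWWWWWW
GRWWWWWWW
After op 4 paint(4,0,B):
WWWWWWWWY
WWWWWKWWY
WWWWWWWWW
WWWWWWWWW
BWWWWWWWW
WWWWWWBWW
WWWWWWWWW
WWWWWWWWW
GRWWWWWWW

Answer: WWWWWWWWY
WWWWWKWWY
WWWWWWWWW
WWWWWWWWW
BWWWWWWWW
WWWWWWBWW
WWWWWWWWW
WWWWWWWWW
GRWWWWWWW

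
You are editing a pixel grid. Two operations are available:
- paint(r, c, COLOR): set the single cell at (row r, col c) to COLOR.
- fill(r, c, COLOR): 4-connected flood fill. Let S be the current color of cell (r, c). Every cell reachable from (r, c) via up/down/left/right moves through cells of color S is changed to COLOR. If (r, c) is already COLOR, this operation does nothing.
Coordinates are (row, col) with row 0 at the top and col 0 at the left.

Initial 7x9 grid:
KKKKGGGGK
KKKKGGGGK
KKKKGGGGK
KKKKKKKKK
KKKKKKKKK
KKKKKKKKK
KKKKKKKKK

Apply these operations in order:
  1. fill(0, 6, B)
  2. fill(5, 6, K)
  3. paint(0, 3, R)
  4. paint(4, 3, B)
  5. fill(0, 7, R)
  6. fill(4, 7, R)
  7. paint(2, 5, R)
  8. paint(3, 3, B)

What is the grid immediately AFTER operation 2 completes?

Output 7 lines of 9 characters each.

After op 1 fill(0,6,B) [12 cells changed]:
KKKKBBBBK
KKKKBBBBK
KKKKBBBBK
KKKKKKKKK
KKKKKKKKK
KKKKKKKKK
KKKKKKKKK
After op 2 fill(5,6,K) [0 cells changed]:
KKKKBBBBK
KKKKBBBBK
KKKKBBBBK
KKKKKKKKK
KKKKKKKKK
KKKKKKKKK
KKKKKKKKK

Answer: KKKKBBBBK
KKKKBBBBK
KKKKBBBBK
KKKKKKKKK
KKKKKKKKK
KKKKKKKKK
KKKKKKKKK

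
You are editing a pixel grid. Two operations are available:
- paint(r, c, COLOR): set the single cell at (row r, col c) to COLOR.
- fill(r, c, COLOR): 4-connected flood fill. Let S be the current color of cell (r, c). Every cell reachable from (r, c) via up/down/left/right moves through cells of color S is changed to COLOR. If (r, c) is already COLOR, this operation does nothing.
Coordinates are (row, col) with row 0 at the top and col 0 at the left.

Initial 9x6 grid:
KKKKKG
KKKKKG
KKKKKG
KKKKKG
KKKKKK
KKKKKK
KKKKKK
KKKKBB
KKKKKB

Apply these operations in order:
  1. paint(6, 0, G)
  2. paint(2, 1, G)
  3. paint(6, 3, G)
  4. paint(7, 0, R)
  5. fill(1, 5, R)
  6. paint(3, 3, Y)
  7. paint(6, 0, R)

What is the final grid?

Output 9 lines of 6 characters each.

After op 1 paint(6,0,G):
KKKKKG
KKKKKG
KKKKKG
KKKKKG
KKKKKK
KKKKKK
GKKKKK
KKKKBB
KKKKKB
After op 2 paint(2,1,G):
KKKKKG
KKKKKG
KGKKKG
KKKKKG
KKKKKK
KKKKKK
GKKKKK
KKKKBB
KKKKKB
After op 3 paint(6,3,G):
KKKKKG
KKKKKG
KGKKKG
KKKKKG
KKKKKK
KKKKKK
GKKGKK
KKKKBB
KKKKKB
After op 4 paint(7,0,R):
KKKKKG
KKKKKG
KGKKKG
KKKKKG
KKKKKK
KKKKKK
GKKGKK
RKKKBB
KKKKKB
After op 5 fill(1,5,R) [4 cells changed]:
KKKKKR
KKKKKR
KGKKKR
KKKKKR
KKKKKK
KKKKKK
GKKGKK
RKKKBB
KKKKKB
After op 6 paint(3,3,Y):
KKKKKR
KKKKKR
KGKKKR
KKKYKR
KKKKKK
KKKKKK
GKKGKK
RKKKBB
KKKKKB
After op 7 paint(6,0,R):
KKKKKR
KKKKKR
KGKKKR
KKKYKR
KKKKKK
KKKKKK
RKKGKK
RKKKBB
KKKKKB

Answer: KKKKKR
KKKKKR
KGKKKR
KKKYKR
KKKKKK
KKKKKK
RKKGKK
RKKKBB
KKKKKB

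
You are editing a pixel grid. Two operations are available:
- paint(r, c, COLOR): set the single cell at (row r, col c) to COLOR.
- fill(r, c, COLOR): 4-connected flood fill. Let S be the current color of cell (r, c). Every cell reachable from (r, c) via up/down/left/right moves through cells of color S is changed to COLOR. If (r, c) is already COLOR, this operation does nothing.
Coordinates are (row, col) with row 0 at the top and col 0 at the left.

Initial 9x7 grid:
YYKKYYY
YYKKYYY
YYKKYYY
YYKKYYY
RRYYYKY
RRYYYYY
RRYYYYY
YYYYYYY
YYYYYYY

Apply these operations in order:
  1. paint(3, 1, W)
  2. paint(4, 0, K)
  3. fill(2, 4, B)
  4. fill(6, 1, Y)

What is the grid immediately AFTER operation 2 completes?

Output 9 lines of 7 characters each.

After op 1 paint(3,1,W):
YYKKYYY
YYKKYYY
YYKKYYY
YWKKYYY
RRYYYKY
RRYYYYY
RRYYYYY
YYYYYYY
YYYYYYY
After op 2 paint(4,0,K):
YYKKYYY
YYKKYYY
YYKKYYY
YWKKYYY
KRYYYKY
RRYYYYY
RRYYYYY
YYYYYYY
YYYYYYY

Answer: YYKKYYY
YYKKYYY
YYKKYYY
YWKKYYY
KRYYYKY
RRYYYYY
RRYYYYY
YYYYYYY
YYYYYYY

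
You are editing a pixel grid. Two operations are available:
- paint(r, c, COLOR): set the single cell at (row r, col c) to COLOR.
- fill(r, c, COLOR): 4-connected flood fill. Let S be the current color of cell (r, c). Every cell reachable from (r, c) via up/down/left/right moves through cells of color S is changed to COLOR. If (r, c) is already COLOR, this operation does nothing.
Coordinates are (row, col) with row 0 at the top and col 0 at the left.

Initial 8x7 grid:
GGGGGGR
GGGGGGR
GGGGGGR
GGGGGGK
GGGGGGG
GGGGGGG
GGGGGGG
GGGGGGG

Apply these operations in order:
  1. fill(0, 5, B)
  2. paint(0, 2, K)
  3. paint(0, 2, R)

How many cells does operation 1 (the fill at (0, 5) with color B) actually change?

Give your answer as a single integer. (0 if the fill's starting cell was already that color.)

After op 1 fill(0,5,B) [52 cells changed]:
BBBBBBR
BBBBBBR
BBBBBBR
BBBBBBK
BBBBBBB
BBBBBBB
BBBBBBB
BBBBBBB

Answer: 52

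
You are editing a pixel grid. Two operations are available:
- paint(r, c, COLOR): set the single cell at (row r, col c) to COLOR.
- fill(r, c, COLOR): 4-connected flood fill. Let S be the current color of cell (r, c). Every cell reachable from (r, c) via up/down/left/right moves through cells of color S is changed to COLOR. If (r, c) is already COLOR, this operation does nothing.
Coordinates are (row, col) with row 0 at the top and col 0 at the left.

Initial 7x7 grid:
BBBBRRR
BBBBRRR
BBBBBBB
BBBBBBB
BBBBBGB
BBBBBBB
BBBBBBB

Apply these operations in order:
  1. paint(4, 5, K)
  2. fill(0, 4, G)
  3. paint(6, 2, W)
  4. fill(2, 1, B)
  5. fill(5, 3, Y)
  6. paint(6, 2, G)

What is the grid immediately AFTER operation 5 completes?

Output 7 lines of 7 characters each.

Answer: YYYYGGG
YYYYGGG
YYYYYYY
YYYYYYY
YYYYYKY
YYYYYYY
YYWYYYY

Derivation:
After op 1 paint(4,5,K):
BBBBRRR
BBBBRRR
BBBBBBB
BBBBBBB
BBBBBKB
BBBBBBB
BBBBBBB
After op 2 fill(0,4,G) [6 cells changed]:
BBBBGGG
BBBBGGG
BBBBBBB
BBBBBBB
BBBBBKB
BBBBBBB
BBBBBBB
After op 3 paint(6,2,W):
BBBBGGG
BBBBGGG
BBBBBBB
BBBBBBB
BBBBBKB
BBBBBBB
BBWBBBB
After op 4 fill(2,1,B) [0 cells changed]:
BBBBGGG
BBBBGGG
BBBBBBB
BBBBBBB
BBBBBKB
BBBBBBB
BBWBBBB
After op 5 fill(5,3,Y) [41 cells changed]:
YYYYGGG
YYYYGGG
YYYYYYY
YYYYYYY
YYYYYKY
YYYYYYY
YYWYYYY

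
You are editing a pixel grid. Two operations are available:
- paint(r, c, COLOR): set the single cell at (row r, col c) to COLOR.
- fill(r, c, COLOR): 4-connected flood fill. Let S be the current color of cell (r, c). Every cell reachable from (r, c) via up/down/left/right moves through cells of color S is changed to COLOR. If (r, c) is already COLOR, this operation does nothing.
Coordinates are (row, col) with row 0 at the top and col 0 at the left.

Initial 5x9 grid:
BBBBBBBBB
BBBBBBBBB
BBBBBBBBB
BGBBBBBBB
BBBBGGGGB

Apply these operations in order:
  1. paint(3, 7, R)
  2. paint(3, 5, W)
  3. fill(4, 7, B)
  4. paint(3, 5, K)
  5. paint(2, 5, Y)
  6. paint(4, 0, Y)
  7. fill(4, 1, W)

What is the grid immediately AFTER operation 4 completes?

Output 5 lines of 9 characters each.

Answer: BBBBBBBBB
BBBBBBBBB
BBBBBBBBB
BGBBBKBRB
BBBBBBBBB

Derivation:
After op 1 paint(3,7,R):
BBBBBBBBB
BBBBBBBBB
BBBBBBBBB
BGBBBBBRB
BBBBGGGGB
After op 2 paint(3,5,W):
BBBBBBBBB
BBBBBBBBB
BBBBBBBBB
BGBBBWBRB
BBBBGGGGB
After op 3 fill(4,7,B) [4 cells changed]:
BBBBBBBBB
BBBBBBBBB
BBBBBBBBB
BGBBBWBRB
BBBBBBBBB
After op 4 paint(3,5,K):
BBBBBBBBB
BBBBBBBBB
BBBBBBBBB
BGBBBKBRB
BBBBBBBBB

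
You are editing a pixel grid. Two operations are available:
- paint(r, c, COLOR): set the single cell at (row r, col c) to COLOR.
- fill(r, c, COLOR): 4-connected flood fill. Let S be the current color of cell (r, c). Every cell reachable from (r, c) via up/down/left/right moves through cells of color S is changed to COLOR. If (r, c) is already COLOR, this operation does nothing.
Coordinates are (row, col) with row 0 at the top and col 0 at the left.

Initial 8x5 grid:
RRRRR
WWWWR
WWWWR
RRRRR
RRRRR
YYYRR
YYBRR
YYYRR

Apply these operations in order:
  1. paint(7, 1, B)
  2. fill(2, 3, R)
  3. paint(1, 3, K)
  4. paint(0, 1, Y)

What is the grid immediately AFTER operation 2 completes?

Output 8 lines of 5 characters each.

Answer: RRRRR
RRRRR
RRRRR
RRRRR
RRRRR
YYYRR
YYBRR
YBYRR

Derivation:
After op 1 paint(7,1,B):
RRRRR
WWWWR
WWWWR
RRRRR
RRRRR
YYYRR
YYBRR
YBYRR
After op 2 fill(2,3,R) [8 cells changed]:
RRRRR
RRRRR
RRRRR
RRRRR
RRRRR
YYYRR
YYBRR
YBYRR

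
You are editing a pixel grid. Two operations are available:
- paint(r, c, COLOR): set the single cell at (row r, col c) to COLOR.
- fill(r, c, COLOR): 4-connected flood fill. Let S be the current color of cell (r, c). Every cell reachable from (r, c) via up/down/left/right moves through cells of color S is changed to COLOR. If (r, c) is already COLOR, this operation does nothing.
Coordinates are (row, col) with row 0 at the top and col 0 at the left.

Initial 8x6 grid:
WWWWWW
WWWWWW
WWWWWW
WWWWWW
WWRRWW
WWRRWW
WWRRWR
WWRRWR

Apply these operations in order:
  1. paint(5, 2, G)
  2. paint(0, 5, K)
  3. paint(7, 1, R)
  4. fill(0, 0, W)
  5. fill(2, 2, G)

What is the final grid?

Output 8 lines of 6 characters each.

After op 1 paint(5,2,G):
WWWWWW
WWWWWW
WWWWWW
WWWWWW
WWRRWW
WWGRWW
WWRRWR
WWRRWR
After op 2 paint(0,5,K):
WWWWWK
WWWWWW
WWWWWW
WWWWWW
WWRRWW
WWGRWW
WWRRWR
WWRRWR
After op 3 paint(7,1,R):
WWWWWK
WWWWWW
WWWWWW
WWWWWW
WWRRWW
WWGRWW
WWRRWR
WRRRWR
After op 4 fill(0,0,W) [0 cells changed]:
WWWWWK
WWWWWW
WWWWWW
WWWWWW
WWRRWW
WWGRWW
WWRRWR
WRRRWR
After op 5 fill(2,2,G) [36 cells changed]:
GGGGGK
GGGGGG
GGGGGG
GGGGGG
GGRRGG
GGGRGG
GGRRGR
GRRRGR

Answer: GGGGGK
GGGGGG
GGGGGG
GGGGGG
GGRRGG
GGGRGG
GGRRGR
GRRRGR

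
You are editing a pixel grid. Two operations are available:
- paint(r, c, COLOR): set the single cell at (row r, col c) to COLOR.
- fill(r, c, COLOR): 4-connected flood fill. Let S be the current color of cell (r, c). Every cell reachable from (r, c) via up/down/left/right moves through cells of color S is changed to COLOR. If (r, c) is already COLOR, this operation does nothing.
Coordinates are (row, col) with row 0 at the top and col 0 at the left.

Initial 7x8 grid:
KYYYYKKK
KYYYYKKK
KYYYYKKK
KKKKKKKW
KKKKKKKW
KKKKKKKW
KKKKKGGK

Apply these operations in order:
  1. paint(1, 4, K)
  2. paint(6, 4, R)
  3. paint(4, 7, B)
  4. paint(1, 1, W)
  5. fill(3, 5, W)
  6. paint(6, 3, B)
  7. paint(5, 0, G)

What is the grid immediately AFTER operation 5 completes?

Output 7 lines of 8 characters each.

After op 1 paint(1,4,K):
KYYYYKKK
KYYYKKKK
KYYYYKKK
KKKKKKKW
KKKKKKKW
KKKKKKKW
KKKKKGGK
After op 2 paint(6,4,R):
KYYYYKKK
KYYYKKKK
KYYYYKKK
KKKKKKKW
KKKKKKKW
KKKKKKKW
KKKKRGGK
After op 3 paint(4,7,B):
KYYYYKKK
KYYYKKKK
KYYYYKKK
KKKKKKKW
KKKKKKKB
KKKKKKKW
KKKKRGGK
After op 4 paint(1,1,W):
KYYYYKKK
KWYYKKKK
KYYYYKKK
KKKKKKKW
KKKKKKKB
KKKKKKKW
KKKKRGGK
After op 5 fill(3,5,W) [38 cells changed]:
WYYYYWWW
WWYYWWWW
WYYYYWWW
WWWWWWWW
WWWWWWWB
WWWWWWWW
WWWWRGGK

Answer: WYYYYWWW
WWYYWWWW
WYYYYWWW
WWWWWWWW
WWWWWWWB
WWWWWWWW
WWWWRGGK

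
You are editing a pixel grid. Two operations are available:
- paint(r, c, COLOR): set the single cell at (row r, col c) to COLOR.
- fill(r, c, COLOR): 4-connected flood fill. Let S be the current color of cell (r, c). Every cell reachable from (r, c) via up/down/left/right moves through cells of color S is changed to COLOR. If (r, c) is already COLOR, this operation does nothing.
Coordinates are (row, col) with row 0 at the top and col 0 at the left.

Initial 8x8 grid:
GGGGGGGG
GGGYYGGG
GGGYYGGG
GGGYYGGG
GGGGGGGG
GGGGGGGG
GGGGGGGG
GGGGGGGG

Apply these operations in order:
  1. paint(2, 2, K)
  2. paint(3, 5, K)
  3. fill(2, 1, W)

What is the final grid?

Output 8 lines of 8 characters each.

After op 1 paint(2,2,K):
GGGGGGGG
GGGYYGGG
GGKYYGGG
GGGYYGGG
GGGGGGGG
GGGGGGGG
GGGGGGGG
GGGGGGGG
After op 2 paint(3,5,K):
GGGGGGGG
GGGYYGGG
GGKYYGGG
GGGYYKGG
GGGGGGGG
GGGGGGGG
GGGGGGGG
GGGGGGGG
After op 3 fill(2,1,W) [56 cells changed]:
WWWWWWWW
WWWYYWWW
WWKYYWWW
WWWYYKWW
WWWWWWWW
WWWWWWWW
WWWWWWWW
WWWWWWWW

Answer: WWWWWWWW
WWWYYWWW
WWKYYWWW
WWWYYKWW
WWWWWWWW
WWWWWWWW
WWWWWWWW
WWWWWWWW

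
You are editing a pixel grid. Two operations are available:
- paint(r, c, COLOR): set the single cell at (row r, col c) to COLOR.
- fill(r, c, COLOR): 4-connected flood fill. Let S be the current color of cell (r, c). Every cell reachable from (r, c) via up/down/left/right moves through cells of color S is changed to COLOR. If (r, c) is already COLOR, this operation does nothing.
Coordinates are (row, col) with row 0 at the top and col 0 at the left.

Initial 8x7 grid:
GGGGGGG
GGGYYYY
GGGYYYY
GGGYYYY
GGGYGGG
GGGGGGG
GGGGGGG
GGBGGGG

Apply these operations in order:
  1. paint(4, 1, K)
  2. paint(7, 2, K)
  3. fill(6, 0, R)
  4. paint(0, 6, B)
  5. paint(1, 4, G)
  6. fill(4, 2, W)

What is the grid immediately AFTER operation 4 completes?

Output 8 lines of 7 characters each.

After op 1 paint(4,1,K):
GGGGGGG
GGGYYYY
GGGYYYY
GGGYYYY
GKGYGGG
GGGGGGG
GGGGGGG
GGBGGGG
After op 2 paint(7,2,K):
GGGGGGG
GGGYYYY
GGGYYYY
GGGYYYY
GKGYGGG
GGGGGGG
GGGGGGG
GGKGGGG
After op 3 fill(6,0,R) [41 cells changed]:
RRRRRRR
RRRYYYY
RRRYYYY
RRRYYYY
RKRYRRR
RRRRRRR
RRRRRRR
RRKRRRR
After op 4 paint(0,6,B):
RRRRRRB
RRRYYYY
RRRYYYY
RRRYYYY
RKRYRRR
RRRRRRR
RRRRRRR
RRKRRRR

Answer: RRRRRRB
RRRYYYY
RRRYYYY
RRRYYYY
RKRYRRR
RRRRRRR
RRRRRRR
RRKRRRR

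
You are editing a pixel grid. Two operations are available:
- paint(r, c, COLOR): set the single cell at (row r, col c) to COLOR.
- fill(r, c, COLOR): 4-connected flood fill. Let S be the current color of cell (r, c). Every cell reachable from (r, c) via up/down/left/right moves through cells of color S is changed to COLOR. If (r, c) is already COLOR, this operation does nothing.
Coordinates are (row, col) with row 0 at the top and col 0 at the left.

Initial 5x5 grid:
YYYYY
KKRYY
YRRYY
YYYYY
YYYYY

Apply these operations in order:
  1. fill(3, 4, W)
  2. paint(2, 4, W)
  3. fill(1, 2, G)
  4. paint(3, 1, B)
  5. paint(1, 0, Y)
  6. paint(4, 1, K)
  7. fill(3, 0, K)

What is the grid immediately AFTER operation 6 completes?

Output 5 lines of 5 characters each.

After op 1 fill(3,4,W) [20 cells changed]:
WWWWW
KKRWW
WRRWW
WWWWW
WWWWW
After op 2 paint(2,4,W):
WWWWW
KKRWW
WRRWW
WWWWW
WWWWW
After op 3 fill(1,2,G) [3 cells changed]:
WWWWW
KKGWW
WGGWW
WWWWW
WWWWW
After op 4 paint(3,1,B):
WWWWW
KKGWW
WGGWW
WBWWW
WWWWW
After op 5 paint(1,0,Y):
WWWWW
YKGWW
WGGWW
WBWWW
WWWWW
After op 6 paint(4,1,K):
WWWWW
YKGWW
WGGWW
WBWWW
WKWWW

Answer: WWWWW
YKGWW
WGGWW
WBWWW
WKWWW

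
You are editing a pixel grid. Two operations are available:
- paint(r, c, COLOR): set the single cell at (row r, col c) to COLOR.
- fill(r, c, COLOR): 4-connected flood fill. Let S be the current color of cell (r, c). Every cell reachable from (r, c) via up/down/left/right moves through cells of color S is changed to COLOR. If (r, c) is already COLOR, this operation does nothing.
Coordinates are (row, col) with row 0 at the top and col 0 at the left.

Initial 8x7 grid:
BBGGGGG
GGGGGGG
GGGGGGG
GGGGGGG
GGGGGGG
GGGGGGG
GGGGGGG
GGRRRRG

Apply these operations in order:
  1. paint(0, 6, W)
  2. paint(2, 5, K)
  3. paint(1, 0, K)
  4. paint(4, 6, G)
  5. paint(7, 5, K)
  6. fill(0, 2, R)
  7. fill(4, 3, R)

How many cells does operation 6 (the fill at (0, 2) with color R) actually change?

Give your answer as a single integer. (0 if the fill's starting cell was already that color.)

Answer: 47

Derivation:
After op 1 paint(0,6,W):
BBGGGGW
GGGGGGG
GGGGGGG
GGGGGGG
GGGGGGG
GGGGGGG
GGGGGGG
GGRRRRG
After op 2 paint(2,5,K):
BBGGGGW
GGGGGGG
GGGGGKG
GGGGGGG
GGGGGGG
GGGGGGG
GGGGGGG
GGRRRRG
After op 3 paint(1,0,K):
BBGGGGW
KGGGGGG
GGGGGKG
GGGGGGG
GGGGGGG
GGGGGGG
GGGGGGG
GGRRRRG
After op 4 paint(4,6,G):
BBGGGGW
KGGGGGG
GGGGGKG
GGGGGGG
GGGGGGG
GGGGGGG
GGGGGGG
GGRRRRG
After op 5 paint(7,5,K):
BBGGGGW
KGGGGGG
GGGGGKG
GGGGGGG
GGGGGGG
GGGGGGG
GGGGGGG
GGRRRKG
After op 6 fill(0,2,R) [47 cells changed]:
BBRRRRW
KRRRRRR
RRRRRKR
RRRRRRR
RRRRRRR
RRRRRRR
RRRRRRR
RRRRRKR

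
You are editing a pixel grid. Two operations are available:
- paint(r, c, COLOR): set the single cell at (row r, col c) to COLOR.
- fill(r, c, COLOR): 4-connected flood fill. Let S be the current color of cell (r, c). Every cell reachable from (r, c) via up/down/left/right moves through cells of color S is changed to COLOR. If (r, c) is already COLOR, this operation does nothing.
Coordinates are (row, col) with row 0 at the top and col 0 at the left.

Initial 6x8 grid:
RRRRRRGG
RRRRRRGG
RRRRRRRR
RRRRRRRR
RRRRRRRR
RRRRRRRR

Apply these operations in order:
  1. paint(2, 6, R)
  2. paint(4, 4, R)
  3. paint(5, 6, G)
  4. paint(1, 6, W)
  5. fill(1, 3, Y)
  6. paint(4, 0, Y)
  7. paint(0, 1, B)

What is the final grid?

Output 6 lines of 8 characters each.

Answer: YBYYYYGG
YYYYYYWG
YYYYYYYY
YYYYYYYY
YYYYYYYY
YYYYYYGY

Derivation:
After op 1 paint(2,6,R):
RRRRRRGG
RRRRRRGG
RRRRRRRR
RRRRRRRR
RRRRRRRR
RRRRRRRR
After op 2 paint(4,4,R):
RRRRRRGG
RRRRRRGG
RRRRRRRR
RRRRRRRR
RRRRRRRR
RRRRRRRR
After op 3 paint(5,6,G):
RRRRRRGG
RRRRRRGG
RRRRRRRR
RRRRRRRR
RRRRRRRR
RRRRRRGR
After op 4 paint(1,6,W):
RRRRRRGG
RRRRRRWG
RRRRRRRR
RRRRRRRR
RRRRRRRR
RRRRRRGR
After op 5 fill(1,3,Y) [43 cells changed]:
YYYYYYGG
YYYYYYWG
YYYYYYYY
YYYYYYYY
YYYYYYYY
YYYYYYGY
After op 6 paint(4,0,Y):
YYYYYYGG
YYYYYYWG
YYYYYYYY
YYYYYYYY
YYYYYYYY
YYYYYYGY
After op 7 paint(0,1,B):
YBYYYYGG
YYYYYYWG
YYYYYYYY
YYYYYYYY
YYYYYYYY
YYYYYYGY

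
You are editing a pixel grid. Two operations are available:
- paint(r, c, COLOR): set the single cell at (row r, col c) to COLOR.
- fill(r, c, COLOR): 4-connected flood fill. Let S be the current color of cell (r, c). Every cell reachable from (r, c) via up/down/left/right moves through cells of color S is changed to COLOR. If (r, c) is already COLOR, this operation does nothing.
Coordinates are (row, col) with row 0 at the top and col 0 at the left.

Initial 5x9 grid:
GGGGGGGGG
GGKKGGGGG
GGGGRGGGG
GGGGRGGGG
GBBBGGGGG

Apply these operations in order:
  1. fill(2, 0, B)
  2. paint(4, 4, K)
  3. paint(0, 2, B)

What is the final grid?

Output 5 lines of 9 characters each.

Answer: BBBBBBBBB
BBKKBBBBB
BBBBRBBBB
BBBBRBBBB
BBBBKBBBB

Derivation:
After op 1 fill(2,0,B) [38 cells changed]:
BBBBBBBBB
BBKKBBBBB
BBBBRBBBB
BBBBRBBBB
BBBBBBBBB
After op 2 paint(4,4,K):
BBBBBBBBB
BBKKBBBBB
BBBBRBBBB
BBBBRBBBB
BBBBKBBBB
After op 3 paint(0,2,B):
BBBBBBBBB
BBKKBBBBB
BBBBRBBBB
BBBBRBBBB
BBBBKBBBB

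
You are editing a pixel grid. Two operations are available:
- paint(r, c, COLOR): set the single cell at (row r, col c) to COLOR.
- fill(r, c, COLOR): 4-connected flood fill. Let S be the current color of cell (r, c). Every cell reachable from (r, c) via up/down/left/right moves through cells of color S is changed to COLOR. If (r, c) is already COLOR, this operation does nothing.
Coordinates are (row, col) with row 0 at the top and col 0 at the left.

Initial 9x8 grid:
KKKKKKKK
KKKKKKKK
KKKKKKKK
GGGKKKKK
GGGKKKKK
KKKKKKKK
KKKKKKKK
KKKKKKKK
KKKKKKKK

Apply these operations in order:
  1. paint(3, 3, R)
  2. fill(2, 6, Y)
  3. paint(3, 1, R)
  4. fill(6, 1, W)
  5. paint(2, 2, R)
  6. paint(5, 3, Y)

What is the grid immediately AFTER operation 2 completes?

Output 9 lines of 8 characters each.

After op 1 paint(3,3,R):
KKKKKKKK
KKKKKKKK
KKKKKKKK
GGGRKKKK
GGGKKKKK
KKKKKKKK
KKKKKKKK
KKKKKKKK
KKKKKKKK
After op 2 fill(2,6,Y) [65 cells changed]:
YYYYYYYY
YYYYYYYY
YYYYYYYY
GGGRYYYY
GGGYYYYY
YYYYYYYY
YYYYYYYY
YYYYYYYY
YYYYYYYY

Answer: YYYYYYYY
YYYYYYYY
YYYYYYYY
GGGRYYYY
GGGYYYYY
YYYYYYYY
YYYYYYYY
YYYYYYYY
YYYYYYYY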